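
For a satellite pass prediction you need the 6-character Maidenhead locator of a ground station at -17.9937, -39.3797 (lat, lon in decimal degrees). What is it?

HH02ha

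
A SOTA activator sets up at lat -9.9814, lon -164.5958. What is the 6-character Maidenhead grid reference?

AI70qa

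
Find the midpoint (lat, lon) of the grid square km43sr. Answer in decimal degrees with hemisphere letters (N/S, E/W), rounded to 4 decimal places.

33.7292° N, 29.5417° E

Field K=10, M=12: +10·20° lon, +12·10° lat → SW at lon 20°, lat 30°.
Square 4, 3: +4·2° lon, +3·1° lat → SW at lon 28°, lat 33°.
Subsquare s=18, r=17: +18·0.0833333° lon, +17·0.0416667° lat → SW at lon 29.5°, lat 33.7083°.
Cell spans 0.0833333° lon × 0.0416667° lat. Centre is SW corner plus half of each.
latitude 33.7292° N, longitude 29.5417° E.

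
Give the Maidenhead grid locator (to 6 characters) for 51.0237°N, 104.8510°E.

Offset from 180°W / 90°S: lon 284.8510°, lat 141.0237°.
Field: 284.8510/20 → 14 → O, 141.0237/10 → 14 → O; chars OO.
Square: 4.8510/2 → 2, 1.0237/1 → 1; chars 21.
Subsquare: 0.8510/0.0833333 → 10 → k, 0.0237/0.0416667 → 0 → a; chars ka.

OO21ka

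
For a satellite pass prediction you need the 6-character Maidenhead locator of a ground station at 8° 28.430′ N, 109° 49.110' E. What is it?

OJ48vl

Add 180° to longitude and 90° to latitude: 289.8185, 98.4738.
Field (20°×10°, letters A–R): 289.8185/20 → 14 → O, 98.4738/10 → 9 → J; chars OJ.
Square (2°×1°, digits 0–9): 9.8185/2 → 4, 8.4738/1 → 8; chars 48.
Subsquare (5′×2.5′, letters a–x): 1.8185/0.0833333 → 21 → v, 0.4738/0.0416667 → 11 → l; chars vl.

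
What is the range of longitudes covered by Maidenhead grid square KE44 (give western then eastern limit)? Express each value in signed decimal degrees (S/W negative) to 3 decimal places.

28.000, 30.000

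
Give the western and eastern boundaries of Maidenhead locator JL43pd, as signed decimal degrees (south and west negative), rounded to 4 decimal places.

Field J=9, L=11: +9·20° lon, +11·10° lat → SW at lon 0°, lat 20°.
Square 4, 3: +4·2° lon, +3·1° lat → SW at lon 8°, lat 23°.
Subsquare p=15, d=3: +15·0.0833333° lon, +3·0.0416667° lat → SW at lon 9.25°, lat 23.125°.
Cell spans 0.0833333° lon × 0.0416667° lat.
west 9.2500, east 9.3333.

9.2500, 9.3333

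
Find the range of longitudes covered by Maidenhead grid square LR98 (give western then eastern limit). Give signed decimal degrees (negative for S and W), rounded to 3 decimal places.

58.000, 60.000

Field L=11, R=17: +11·20° lon, +17·10° lat → SW at lon 40°, lat 80°.
Square 9, 8: +9·2° lon, +8·1° lat → SW at lon 58°, lat 88°.
Cell spans 2° lon × 1° lat.
west 58.000, east 60.000.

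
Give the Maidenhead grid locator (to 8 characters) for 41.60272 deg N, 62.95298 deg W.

FN81mo54

Shift to the Maidenhead origin (180°W, 90°S): lon 117.04702, lat 131.60272.
Field (20°×10°, letters A–R): 117.04702/20 → 5 → F, 131.60272/10 → 13 → N; chars FN.
Square (2°×1°, digits 0–9): 17.04702/2 → 8, 1.60272/1 → 1; chars 81.
Subsquare (5′×2.5′, letters a–x): 1.04702/0.0833333 → 12 → m, 0.60272/0.0416667 → 14 → o; chars mo.
Extended square (30″×15″, digits 0–9): 0.04702/0.00833333 → 5, 0.01939/0.00416667 → 4; chars 54.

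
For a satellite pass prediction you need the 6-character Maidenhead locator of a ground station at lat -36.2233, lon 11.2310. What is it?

Offset from 180°W / 90°S: lon 191.2310°, lat 53.7767°.
Field: 191.2310/20 → 9 → J, 53.7767/10 → 5 → F; chars JF.
Square: 11.2310/2 → 5, 3.7767/1 → 3; chars 53.
Subsquare: 1.2310/0.0833333 → 14 → o, 0.7767/0.0416667 → 18 → s; chars os.

JF53os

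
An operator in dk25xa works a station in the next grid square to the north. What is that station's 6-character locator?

DK25xb

Latitude subsquare a = 0; +1 → 1 = b.
The longitude characters are unchanged.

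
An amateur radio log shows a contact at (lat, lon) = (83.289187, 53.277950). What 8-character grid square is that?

LR63pg39

Add 180° to longitude and 90° to latitude: 233.27795, 173.28919.
Field: lon ⌊233.27795/20⌋ = 11 → L; lat ⌊173.28919/10⌋ = 17 → R.
Square: lon ⌊13.27795/2⌋ = 6; lat ⌊3.28919/1⌋ = 3.
Subsquare: lon ⌊1.27795/0.0833333⌋ = 15 → p; lat ⌊0.28919/0.0416667⌋ = 6 → g.
Extended square: lon ⌊0.02795/0.00833333⌋ = 3; lat ⌊0.03919/0.00416667⌋ = 9.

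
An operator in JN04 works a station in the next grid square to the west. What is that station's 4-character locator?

IN94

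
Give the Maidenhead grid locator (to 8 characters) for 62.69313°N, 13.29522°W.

Shift to the Maidenhead origin (180°W, 90°S): lon 166.70478, lat 152.69313.
Field (20°×10°, letters A–R): lon ⌊166.70478/20⌋ = 8 → I; lat ⌊152.69313/10⌋ = 15 → P.
Square (2°×1°, digits 0–9): lon ⌊6.70478/2⌋ = 3; lat ⌊2.69313/1⌋ = 2.
Subsquare (5′×2.5′, letters a–x): lon ⌊0.70478/0.0833333⌋ = 8 → i; lat ⌊0.69313/0.0416667⌋ = 16 → q.
Extended square (30″×15″, digits 0–9): lon ⌊0.03811/0.00833333⌋ = 4; lat ⌊0.02646/0.00416667⌋ = 6.

IP32iq46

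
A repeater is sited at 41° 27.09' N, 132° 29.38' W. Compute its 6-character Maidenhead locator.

Add 180° to longitude and 90° to latitude: 47.5103, 131.4515.
Field (20°×10°, letters A–R): lon ⌊47.5103/20⌋ = 2 → C; lat ⌊131.4515/10⌋ = 13 → N.
Square (2°×1°, digits 0–9): lon ⌊7.5103/2⌋ = 3; lat ⌊1.4515/1⌋ = 1.
Subsquare (5′×2.5′, letters a–x): lon ⌊1.5103/0.0833333⌋ = 18 → s; lat ⌊0.4515/0.0416667⌋ = 10 → k.

CN31sk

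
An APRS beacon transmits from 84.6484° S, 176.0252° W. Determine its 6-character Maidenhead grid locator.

AA15xi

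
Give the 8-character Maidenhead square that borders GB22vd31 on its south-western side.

GB22vd20

Longitude extended square 3; −1 → 2.
Latitude extended square 1; −1 → 0.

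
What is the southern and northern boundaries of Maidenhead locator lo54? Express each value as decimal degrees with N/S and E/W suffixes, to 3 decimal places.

54.000° N, 55.000° N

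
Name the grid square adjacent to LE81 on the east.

LE91

Longitude square 8; +1 → 9.
The latitude characters are unchanged.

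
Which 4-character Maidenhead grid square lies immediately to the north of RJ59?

Latitude square 9; +1 → 10, wraps to 0, carry into field.
Latitude field J = 9; +1 → 10 = K.
The longitude characters are unchanged.

RK50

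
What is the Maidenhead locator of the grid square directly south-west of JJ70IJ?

JJ70hi

Longitude subsquare i = 8; −1 → 7 = h.
Latitude subsquare j = 9; −1 → 8 = i.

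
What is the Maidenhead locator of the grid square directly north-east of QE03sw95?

QE03tw06

Longitude extended square 9; +1 → 10, wraps to 0, carry into subsquare.
Longitude subsquare s = 18; +1 → 19 = t.
Latitude extended square 5; +1 → 6.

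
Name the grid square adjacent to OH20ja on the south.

OG29jx

Latitude subsquare a = 0; −1 → -1, wraps to 23 = x, carry into square.
Latitude square 0; −1 → -1, wraps to 9, carry into field.
Latitude field H = 7; −1 → 6 = G.
The longitude characters are unchanged.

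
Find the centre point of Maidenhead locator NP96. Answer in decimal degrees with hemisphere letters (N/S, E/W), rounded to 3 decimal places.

66.500° N, 99.000° E

Field N=13, P=15: +13·20° lon, +15·10° lat → SW at lon 80°, lat 60°.
Square 9, 6: +9·2° lon, +6·1° lat → SW at lon 98°, lat 66°.
Cell spans 2° lon × 1° lat. Centre is SW corner plus half of each.
latitude 66.500° N, longitude 99.000° E.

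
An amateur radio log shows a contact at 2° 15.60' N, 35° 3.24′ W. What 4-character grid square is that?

HJ22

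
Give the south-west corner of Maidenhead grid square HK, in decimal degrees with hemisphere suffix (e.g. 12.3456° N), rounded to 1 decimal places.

Field H=7, K=10: +7·20° lon, +10·10° lat → SW at lon -40°, lat 10°.
latitude 10.0° N, longitude 40.0° W.

10.0° N, 40.0° W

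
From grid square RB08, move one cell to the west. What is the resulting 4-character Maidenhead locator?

Longitude square 0; −1 → -1, wraps to 9, carry into field.
Longitude field R = 17; −1 → 16 = Q.
The latitude characters are unchanged.

QB98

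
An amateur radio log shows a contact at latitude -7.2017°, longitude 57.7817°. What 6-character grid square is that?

LI82vt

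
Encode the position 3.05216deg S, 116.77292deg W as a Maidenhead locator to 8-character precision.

DI16ow77

Offset from 180°W / 90°S: lon 63.22708°, lat 86.94784°.
Field: 63.22708/20 → 3 → D, 86.94784/10 → 8 → I; chars DI.
Square: 3.22708/2 → 1, 6.94784/1 → 6; chars 16.
Subsquare: 1.22708/0.0833333 → 14 → o, 0.94784/0.0416667 → 22 → w; chars ow.
Extended square: 0.06041/0.00833333 → 7, 0.03117/0.00416667 → 7; chars 77.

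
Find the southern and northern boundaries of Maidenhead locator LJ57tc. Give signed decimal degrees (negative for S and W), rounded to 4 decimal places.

7.0833, 7.1250

Field L=11, J=9: +11·20° lon, +9·10° lat → SW at lon 40°, lat 0°.
Square 5, 7: +5·2° lon, +7·1° lat → SW at lon 50°, lat 7°.
Subsquare t=19, c=2: +19·0.0833333° lon, +2·0.0416667° lat → SW at lon 51.5833°, lat 7.08333°.
Cell spans 0.0833333° lon × 0.0416667° lat.
south 7.0833, north 7.1250.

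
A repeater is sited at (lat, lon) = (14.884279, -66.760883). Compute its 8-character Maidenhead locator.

Offset from 180°W / 90°S: lon 113.23912°, lat 104.88428°.
Field (20°×10°, letters A–R): 113.23912/20 → 5 → F, 104.88428/10 → 10 → K; chars FK.
Square (2°×1°, digits 0–9): 13.23912/2 → 6, 4.88428/1 → 4; chars 64.
Subsquare (5′×2.5′, letters a–x): 1.23912/0.0833333 → 14 → o, 0.88428/0.0416667 → 21 → v; chars ov.
Extended square (30″×15″, digits 0–9): 0.07245/0.00833333 → 8, 0.00928/0.00416667 → 2; chars 82.

FK64ov82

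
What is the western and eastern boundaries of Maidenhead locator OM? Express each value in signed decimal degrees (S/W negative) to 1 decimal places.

100.0, 120.0

Field O=14, M=12: +14·20° lon, +12·10° lat → SW at lon 100°, lat 30°.
Cell spans 20° lon × 10° lat.
west 100.0, east 120.0.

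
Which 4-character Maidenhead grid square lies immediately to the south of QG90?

QF99

Latitude square 0; −1 → -1, wraps to 9, carry into field.
Latitude field G = 6; −1 → 5 = F.
The longitude characters are unchanged.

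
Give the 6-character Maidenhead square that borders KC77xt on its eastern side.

Longitude subsquare x = 23; +1 → 24, wraps to 0 = a, carry into square.
Longitude square 7; +1 → 8.
The latitude characters are unchanged.

KC87at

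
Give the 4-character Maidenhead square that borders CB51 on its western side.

Longitude square 5; −1 → 4.
The latitude characters are unchanged.

CB41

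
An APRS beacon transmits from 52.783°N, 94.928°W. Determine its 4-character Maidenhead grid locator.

EO22

Shift to the Maidenhead origin (180°W, 90°S): lon 85.07, lat 142.78.
Field: lon ⌊85.07/20⌋ = 4 → E; lat ⌊142.78/10⌋ = 14 → O.
Square: lon ⌊5.07/2⌋ = 2; lat ⌊2.78/1⌋ = 2.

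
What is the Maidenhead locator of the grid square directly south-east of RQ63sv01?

Longitude extended square 0; +1 → 1.
Latitude extended square 1; −1 → 0.

RQ63sv10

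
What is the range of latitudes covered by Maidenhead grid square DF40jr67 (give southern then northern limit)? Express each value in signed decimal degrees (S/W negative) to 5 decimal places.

-39.26250, -39.25833

Field D=3, F=5: +3·20° lon, +5·10° lat → SW at lon -120°, lat -40°.
Square 4, 0: +4·2° lon, +0·1° lat → SW at lon -112°, lat -40°.
Subsquare j=9, r=17: +9·0.0833333° lon, +17·0.0416667° lat → SW at lon -111.25°, lat -39.2917°.
Extended square 6, 7: +6·0.00833333° lon, +7·0.00416667° lat → SW at lon -111.2°, lat -39.2625°.
Cell spans 0.00833333° lon × 0.00416667° lat.
south -39.26250, north -39.25833.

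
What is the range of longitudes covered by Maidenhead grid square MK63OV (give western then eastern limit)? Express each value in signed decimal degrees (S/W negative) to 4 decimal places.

Field M=12, K=10: +12·20° lon, +10·10° lat → SW at lon 60°, lat 10°.
Square 6, 3: +6·2° lon, +3·1° lat → SW at lon 72°, lat 13°.
Subsquare o=14, v=21: +14·0.0833333° lon, +21·0.0416667° lat → SW at lon 73.1667°, lat 13.875°.
Cell spans 0.0833333° lon × 0.0416667° lat.
west 73.1667, east 73.2500.

73.1667, 73.2500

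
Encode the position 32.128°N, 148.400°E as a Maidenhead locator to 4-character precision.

QM42

Add 180° to longitude and 90° to latitude: 328.40, 122.13.
Field: lon ⌊328.40/20⌋ = 16 → Q; lat ⌊122.13/10⌋ = 12 → M.
Square: lon ⌊8.40/2⌋ = 4; lat ⌊2.13/1⌋ = 2.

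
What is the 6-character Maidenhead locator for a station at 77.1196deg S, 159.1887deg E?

QB92ov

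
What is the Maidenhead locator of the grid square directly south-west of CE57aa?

CE46xx

Longitude subsquare a = 0; −1 → -1, wraps to 23 = x, carry into square.
Longitude square 5; −1 → 4.
Latitude subsquare a = 0; −1 → -1, wraps to 23 = x, carry into square.
Latitude square 7; −1 → 6.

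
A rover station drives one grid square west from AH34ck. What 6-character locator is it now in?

AH34bk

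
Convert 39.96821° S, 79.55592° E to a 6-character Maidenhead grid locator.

MF90sa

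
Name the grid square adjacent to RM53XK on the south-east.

Longitude subsquare x = 23; +1 → 24, wraps to 0 = a, carry into square.
Longitude square 5; +1 → 6.
Latitude subsquare k = 10; −1 → 9 = j.

RM63aj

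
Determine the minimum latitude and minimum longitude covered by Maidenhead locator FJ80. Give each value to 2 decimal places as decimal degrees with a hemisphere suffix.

0.00° N, 64.00° W

Field F=5, J=9: +5·20° lon, +9·10° lat → SW at lon -80°, lat 0°.
Square 8, 0: +8·2° lon, +0·1° lat → SW at lon -64°, lat 0°.
latitude 0.00° N, longitude 64.00° W.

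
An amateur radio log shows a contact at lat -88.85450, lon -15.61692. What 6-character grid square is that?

Offset from 180°W / 90°S: lon 164.3831°, lat 1.1455°.
Field: 164.3831/20 → 8 → I, 1.1455/10 → 0 → A; chars IA.
Square: 4.3831/2 → 2, 1.1455/1 → 1; chars 21.
Subsquare: 0.3831/0.0833333 → 4 → e, 0.1455/0.0416667 → 3 → d; chars ed.

IA21ed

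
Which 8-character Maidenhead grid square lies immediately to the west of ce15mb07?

CE15lb97

Longitude extended square 0; −1 → -1, wraps to 9, carry into subsquare.
Longitude subsquare m = 12; −1 → 11 = l.
The latitude characters are unchanged.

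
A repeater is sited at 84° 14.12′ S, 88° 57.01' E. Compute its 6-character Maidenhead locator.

Add 180° to longitude and 90° to latitude: 268.9502, 5.7647.
Field: lon ⌊268.9502/20⌋ = 13 → N; lat ⌊5.7647/10⌋ = 0 → A.
Square: lon ⌊8.9502/2⌋ = 4; lat ⌊5.7647/1⌋ = 5.
Subsquare: lon ⌊0.9502/0.0833333⌋ = 11 → l; lat ⌊0.7647/0.0416667⌋ = 18 → s.

NA45ls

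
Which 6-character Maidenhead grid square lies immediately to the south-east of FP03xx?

FP13aw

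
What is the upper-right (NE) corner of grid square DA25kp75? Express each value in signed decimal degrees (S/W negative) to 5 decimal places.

-84.35000, -115.10000

Field D=3, A=0: +3·20° lon, +0·10° lat → SW at lon -120°, lat -90°.
Square 2, 5: +2·2° lon, +5·1° lat → SW at lon -116°, lat -85°.
Subsquare k=10, p=15: +10·0.0833333° lon, +15·0.0416667° lat → SW at lon -115.167°, lat -84.375°.
Extended square 7, 5: +7·0.00833333° lon, +5·0.00416667° lat → SW at lon -115.108°, lat -84.3542°.
Cell spans 0.00833333° lon × 0.00416667° lat. NE corner is SW corner plus one full cell.
latitude -84.35000, longitude -115.10000.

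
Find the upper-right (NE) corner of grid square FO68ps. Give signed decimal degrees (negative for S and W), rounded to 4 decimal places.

58.7917, -66.6667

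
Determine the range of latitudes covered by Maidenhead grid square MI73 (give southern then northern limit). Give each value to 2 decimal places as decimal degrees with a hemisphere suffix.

7.00° S, 6.00° S

Field M=12, I=8: +12·20° lon, +8·10° lat → SW at lon 60°, lat -10°.
Square 7, 3: +7·2° lon, +3·1° lat → SW at lon 74°, lat -7°.
Cell spans 2° lon × 1° lat.
south 7.00° S, north 6.00° S.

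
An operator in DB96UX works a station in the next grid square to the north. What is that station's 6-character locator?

DB97ua

Latitude subsquare x = 23; +1 → 24, wraps to 0 = a, carry into square.
Latitude square 6; +1 → 7.
The longitude characters are unchanged.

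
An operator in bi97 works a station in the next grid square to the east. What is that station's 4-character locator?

CI07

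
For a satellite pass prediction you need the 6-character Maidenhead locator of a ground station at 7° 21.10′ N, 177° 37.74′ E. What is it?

Offset from 180°W / 90°S: lon 357.6290°, lat 97.3517°.
Field: 357.6290/20 → 17 → R, 97.3517/10 → 9 → J; chars RJ.
Square: 17.6290/2 → 8, 7.3517/1 → 7; chars 87.
Subsquare: 1.6290/0.0833333 → 19 → t, 0.3517/0.0416667 → 8 → i; chars ti.

RJ87ti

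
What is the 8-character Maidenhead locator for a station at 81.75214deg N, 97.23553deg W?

ER11js10

Offset from 180°W / 90°S: lon 82.76447°, lat 171.75214°.
Field: lon ⌊82.76447/20⌋ = 4 → E; lat ⌊171.75214/10⌋ = 17 → R.
Square: lon ⌊2.76447/2⌋ = 1; lat ⌊1.75214/1⌋ = 1.
Subsquare: lon ⌊0.76447/0.0833333⌋ = 9 → j; lat ⌊0.75214/0.0416667⌋ = 18 → s.
Extended square: lon ⌊0.01447/0.00833333⌋ = 1; lat ⌊0.00214/0.00416667⌋ = 0.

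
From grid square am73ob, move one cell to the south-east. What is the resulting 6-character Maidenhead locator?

Longitude subsquare o = 14; +1 → 15 = p.
Latitude subsquare b = 1; −1 → 0 = a.

AM73pa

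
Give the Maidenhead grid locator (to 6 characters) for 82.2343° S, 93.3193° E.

NA67ps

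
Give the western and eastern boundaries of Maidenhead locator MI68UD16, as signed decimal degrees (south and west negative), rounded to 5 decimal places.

73.67500, 73.68333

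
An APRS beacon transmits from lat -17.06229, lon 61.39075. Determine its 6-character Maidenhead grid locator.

MH02qw

Add 180° to longitude and 90° to latitude: 241.3907, 72.9377.
Field: 241.3907/20 → 12 → M, 72.9377/10 → 7 → H; chars MH.
Square: 1.3907/2 → 0, 2.9377/1 → 2; chars 02.
Subsquare: 1.3907/0.0833333 → 16 → q, 0.9377/0.0416667 → 22 → w; chars qw.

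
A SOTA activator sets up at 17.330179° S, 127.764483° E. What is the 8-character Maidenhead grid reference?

PH32vq10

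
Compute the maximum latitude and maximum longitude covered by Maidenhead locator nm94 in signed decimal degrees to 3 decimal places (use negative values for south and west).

Field N=13, M=12: +13·20° lon, +12·10° lat → SW at lon 80°, lat 30°.
Square 9, 4: +9·2° lon, +4·1° lat → SW at lon 98°, lat 34°.
Cell spans 2° lon × 1° lat. NE corner is SW corner plus one full cell.
latitude 35.000, longitude 100.000.

35.000, 100.000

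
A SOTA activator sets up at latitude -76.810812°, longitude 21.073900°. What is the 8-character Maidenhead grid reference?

Add 180° to longitude and 90° to latitude: 201.07390, 13.18919.
Field: 201.07390/20 → 10 → K, 13.18919/10 → 1 → B; chars KB.
Square: 1.07390/2 → 0, 3.18919/1 → 3; chars 03.
Subsquare: 1.07390/0.0833333 → 12 → m, 0.18919/0.0416667 → 4 → e; chars me.
Extended square: 0.07390/0.00833333 → 8, 0.02252/0.00416667 → 5; chars 85.

KB03me85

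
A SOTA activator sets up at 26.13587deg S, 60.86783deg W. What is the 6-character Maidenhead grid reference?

FG93nu

Offset from 180°W / 90°S: lon 119.1322°, lat 63.8641°.
Field (20°×10°, letters A–R): lon ⌊119.1322/20⌋ = 5 → F; lat ⌊63.8641/10⌋ = 6 → G.
Square (2°×1°, digits 0–9): lon ⌊19.1322/2⌋ = 9; lat ⌊3.8641/1⌋ = 3.
Subsquare (5′×2.5′, letters a–x): lon ⌊1.1322/0.0833333⌋ = 13 → n; lat ⌊0.8641/0.0416667⌋ = 20 → u.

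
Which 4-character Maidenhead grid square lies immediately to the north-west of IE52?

Longitude square 5; −1 → 4.
Latitude square 2; +1 → 3.

IE43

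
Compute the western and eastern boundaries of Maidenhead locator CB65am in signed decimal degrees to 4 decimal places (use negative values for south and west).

Field C=2, B=1: +2·20° lon, +1·10° lat → SW at lon -140°, lat -80°.
Square 6, 5: +6·2° lon, +5·1° lat → SW at lon -128°, lat -75°.
Subsquare a=0, m=12: +0·0.0833333° lon, +12·0.0416667° lat → SW at lon -128°, lat -74.5°.
Cell spans 0.0833333° lon × 0.0416667° lat.
west -128.0000, east -127.9167.

-128.0000, -127.9167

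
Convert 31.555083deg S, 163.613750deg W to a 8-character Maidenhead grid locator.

Shift to the Maidenhead origin (180°W, 90°S): lon 16.38625, lat 58.44492.
Field: lon ⌊16.38625/20⌋ = 0 → A; lat ⌊58.44492/10⌋ = 5 → F.
Square: lon ⌊16.38625/2⌋ = 8; lat ⌊8.44492/1⌋ = 8.
Subsquare: lon ⌊0.38625/0.0833333⌋ = 4 → e; lat ⌊0.44492/0.0416667⌋ = 10 → k.
Extended square: lon ⌊0.05292/0.00833333⌋ = 6; lat ⌊0.02825/0.00416667⌋ = 6.

AF88ek66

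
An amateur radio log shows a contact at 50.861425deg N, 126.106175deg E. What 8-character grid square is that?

PO30bu26

Offset from 180°W / 90°S: lon 306.10618°, lat 140.86142°.
Field (20°×10°, letters A–R): 306.10618/20 → 15 → P, 140.86142/10 → 14 → O; chars PO.
Square (2°×1°, digits 0–9): 6.10618/2 → 3, 0.86142/1 → 0; chars 30.
Subsquare (5′×2.5′, letters a–x): 0.10618/0.0833333 → 1 → b, 0.86142/0.0416667 → 20 → u; chars bu.
Extended square (30″×15″, digits 0–9): 0.02284/0.00833333 → 2, 0.02809/0.00416667 → 6; chars 26.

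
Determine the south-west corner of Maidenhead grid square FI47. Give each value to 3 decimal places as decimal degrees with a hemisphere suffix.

Field F=5, I=8: +5·20° lon, +8·10° lat → SW at lon -80°, lat -10°.
Square 4, 7: +4·2° lon, +7·1° lat → SW at lon -72°, lat -3°.
latitude 3.000° S, longitude 72.000° W.

3.000° S, 72.000° W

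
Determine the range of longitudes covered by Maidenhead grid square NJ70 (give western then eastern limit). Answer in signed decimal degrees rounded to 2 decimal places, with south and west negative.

94.00, 96.00

Field N=13, J=9: +13·20° lon, +9·10° lat → SW at lon 80°, lat 0°.
Square 7, 0: +7·2° lon, +0·1° lat → SW at lon 94°, lat 0°.
Cell spans 2° lon × 1° lat.
west 94.00, east 96.00.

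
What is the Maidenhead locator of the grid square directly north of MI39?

Latitude square 9; +1 → 10, wraps to 0, carry into field.
Latitude field I = 8; +1 → 9 = J.
The longitude characters are unchanged.

MJ30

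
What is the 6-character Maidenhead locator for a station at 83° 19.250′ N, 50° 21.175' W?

GR43th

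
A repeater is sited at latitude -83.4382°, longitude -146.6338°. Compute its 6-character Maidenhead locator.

BA66qn

Shift to the Maidenhead origin (180°W, 90°S): lon 33.3662, lat 6.5618.
Field: 33.3662/20 → 1 → B, 6.5618/10 → 0 → A; chars BA.
Square: 13.3662/2 → 6, 6.5618/1 → 6; chars 66.
Subsquare: 1.3662/0.0833333 → 16 → q, 0.5618/0.0416667 → 13 → n; chars qn.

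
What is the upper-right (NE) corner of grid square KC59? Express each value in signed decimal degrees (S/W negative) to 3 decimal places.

Field K=10, C=2: +10·20° lon, +2·10° lat → SW at lon 20°, lat -70°.
Square 5, 9: +5·2° lon, +9·1° lat → SW at lon 30°, lat -61°.
Cell spans 2° lon × 1° lat. NE corner is SW corner plus one full cell.
latitude -60.000, longitude 32.000.

-60.000, 32.000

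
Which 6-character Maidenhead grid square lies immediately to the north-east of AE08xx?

AE19aa

Longitude subsquare x = 23; +1 → 24, wraps to 0 = a, carry into square.
Longitude square 0; +1 → 1.
Latitude subsquare x = 23; +1 → 24, wraps to 0 = a, carry into square.
Latitude square 8; +1 → 9.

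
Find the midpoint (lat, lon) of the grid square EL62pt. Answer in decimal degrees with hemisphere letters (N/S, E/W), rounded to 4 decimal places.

22.8125° N, 86.7083° W

Field E=4, L=11: +4·20° lon, +11·10° lat → SW at lon -100°, lat 20°.
Square 6, 2: +6·2° lon, +2·1° lat → SW at lon -88°, lat 22°.
Subsquare p=15, t=19: +15·0.0833333° lon, +19·0.0416667° lat → SW at lon -86.75°, lat 22.7917°.
Cell spans 0.0833333° lon × 0.0416667° lat. Centre is SW corner plus half of each.
latitude 22.8125° N, longitude 86.7083° W.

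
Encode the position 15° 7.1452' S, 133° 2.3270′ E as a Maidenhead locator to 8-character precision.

Add 180° to longitude and 90° to latitude: 313.03878, 74.88091.
Field: lon ⌊313.03878/20⌋ = 15 → P; lat ⌊74.88091/10⌋ = 7 → H.
Square: lon ⌊13.03878/2⌋ = 6; lat ⌊4.88091/1⌋ = 4.
Subsquare: lon ⌊1.03878/0.0833333⌋ = 12 → m; lat ⌊0.88091/0.0416667⌋ = 21 → v.
Extended square: lon ⌊0.03878/0.00833333⌋ = 4; lat ⌊0.00591/0.00416667⌋ = 1.

PH64mv41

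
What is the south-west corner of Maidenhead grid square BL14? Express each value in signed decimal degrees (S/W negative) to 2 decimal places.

Field B=1, L=11: +1·20° lon, +11·10° lat → SW at lon -160°, lat 20°.
Square 1, 4: +1·2° lon, +4·1° lat → SW at lon -158°, lat 24°.
latitude 24.00, longitude -158.00.

24.00, -158.00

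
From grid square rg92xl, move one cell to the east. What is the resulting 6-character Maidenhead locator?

AG02al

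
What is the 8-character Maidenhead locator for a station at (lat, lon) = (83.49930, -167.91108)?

Add 180° to longitude and 90° to latitude: 12.08892, 173.49930.
Field (20°×10°, letters A–R): lon ⌊12.08892/20⌋ = 0 → A; lat ⌊173.49930/10⌋ = 17 → R.
Square (2°×1°, digits 0–9): lon ⌊12.08892/2⌋ = 6; lat ⌊3.49930/1⌋ = 3.
Subsquare (5′×2.5′, letters a–x): lon ⌊0.08892/0.0833333⌋ = 1 → b; lat ⌊0.49930/0.0416667⌋ = 11 → l.
Extended square (30″×15″, digits 0–9): lon ⌊0.00559/0.00833333⌋ = 0; lat ⌊0.04097/0.00416667⌋ = 9.

AR63bl09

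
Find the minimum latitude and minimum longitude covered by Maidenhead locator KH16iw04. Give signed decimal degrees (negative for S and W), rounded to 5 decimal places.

-13.06667, 22.66667

Field K=10, H=7: +10·20° lon, +7·10° lat → SW at lon 20°, lat -20°.
Square 1, 6: +1·2° lon, +6·1° lat → SW at lon 22°, lat -14°.
Subsquare i=8, w=22: +8·0.0833333° lon, +22·0.0416667° lat → SW at lon 22.6667°, lat -13.0833°.
Extended square 0, 4: +0·0.00833333° lon, +4·0.00416667° lat → SW at lon 22.6667°, lat -13.0667°.
latitude -13.06667, longitude 22.66667.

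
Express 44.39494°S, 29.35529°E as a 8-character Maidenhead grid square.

Offset from 180°W / 90°S: lon 209.35529°, lat 45.60506°.
Field: 209.35529/20 → 10 → K, 45.60506/10 → 4 → E; chars KE.
Square: 9.35529/2 → 4, 5.60506/1 → 5; chars 45.
Subsquare: 1.35529/0.0833333 → 16 → q, 0.60506/0.0416667 → 14 → o; chars qo.
Extended square: 0.02196/0.00833333 → 2, 0.02173/0.00416667 → 5; chars 25.

KE45qo25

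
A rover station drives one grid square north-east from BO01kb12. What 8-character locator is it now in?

Longitude extended square 1; +1 → 2.
Latitude extended square 2; +1 → 3.

BO01kb23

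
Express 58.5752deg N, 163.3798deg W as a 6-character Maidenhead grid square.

AO88hn

Offset from 180°W / 90°S: lon 16.6202°, lat 148.5752°.
Field: 16.6202/20 → 0 → A, 148.5752/10 → 14 → O; chars AO.
Square: 16.6202/2 → 8, 8.5752/1 → 8; chars 88.
Subsquare: 0.6202/0.0833333 → 7 → h, 0.5752/0.0416667 → 13 → n; chars hn.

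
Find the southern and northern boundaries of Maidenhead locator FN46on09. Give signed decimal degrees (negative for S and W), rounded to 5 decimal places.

46.57917, 46.58333

Field F=5, N=13: +5·20° lon, +13·10° lat → SW at lon -80°, lat 40°.
Square 4, 6: +4·2° lon, +6·1° lat → SW at lon -72°, lat 46°.
Subsquare o=14, n=13: +14·0.0833333° lon, +13·0.0416667° lat → SW at lon -70.8333°, lat 46.5417°.
Extended square 0, 9: +0·0.00833333° lon, +9·0.00416667° lat → SW at lon -70.8333°, lat 46.5792°.
Cell spans 0.00833333° lon × 0.00416667° lat.
south 46.57917, north 46.58333.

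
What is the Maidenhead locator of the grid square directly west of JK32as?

Longitude subsquare a = 0; −1 → -1, wraps to 23 = x, carry into square.
Longitude square 3; −1 → 2.
The latitude characters are unchanged.

JK22xs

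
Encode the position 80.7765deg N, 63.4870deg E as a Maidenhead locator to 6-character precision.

MR10rs

Offset from 180°W / 90°S: lon 243.4870°, lat 170.7765°.
Field: 243.4870/20 → 12 → M, 170.7765/10 → 17 → R; chars MR.
Square: 3.4870/2 → 1, 0.7765/1 → 0; chars 10.
Subsquare: 1.4870/0.0833333 → 17 → r, 0.7765/0.0416667 → 18 → s; chars rs.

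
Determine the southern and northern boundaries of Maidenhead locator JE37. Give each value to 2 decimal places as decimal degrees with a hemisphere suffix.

43.00° S, 42.00° S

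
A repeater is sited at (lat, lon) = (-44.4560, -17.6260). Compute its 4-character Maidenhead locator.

IE15

Offset from 180°W / 90°S: lon 162.37°, lat 45.54°.
Field: lon ⌊162.37/20⌋ = 8 → I; lat ⌊45.54/10⌋ = 4 → E.
Square: lon ⌊2.37/2⌋ = 1; lat ⌊5.54/1⌋ = 5.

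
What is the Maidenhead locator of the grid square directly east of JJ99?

Longitude square 9; +1 → 10, wraps to 0, carry into field.
Longitude field J = 9; +1 → 10 = K.
The latitude characters are unchanged.

KJ09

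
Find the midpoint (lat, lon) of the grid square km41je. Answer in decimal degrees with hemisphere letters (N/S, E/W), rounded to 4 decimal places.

31.1875° N, 28.7917° E

Field K=10, M=12: +10·20° lon, +12·10° lat → SW at lon 20°, lat 30°.
Square 4, 1: +4·2° lon, +1·1° lat → SW at lon 28°, lat 31°.
Subsquare j=9, e=4: +9·0.0833333° lon, +4·0.0416667° lat → SW at lon 28.75°, lat 31.1667°.
Cell spans 0.0833333° lon × 0.0416667° lat. Centre is SW corner plus half of each.
latitude 31.1875° N, longitude 28.7917° E.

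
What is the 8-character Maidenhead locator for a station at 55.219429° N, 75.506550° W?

FO25ff92

Shift to the Maidenhead origin (180°W, 90°S): lon 104.49345, lat 145.21943.
Field: lon ⌊104.49345/20⌋ = 5 → F; lat ⌊145.21943/10⌋ = 14 → O.
Square: lon ⌊4.49345/2⌋ = 2; lat ⌊5.21943/1⌋ = 5.
Subsquare: lon ⌊0.49345/0.0833333⌋ = 5 → f; lat ⌊0.21943/0.0416667⌋ = 5 → f.
Extended square: lon ⌊0.07678/0.00833333⌋ = 9; lat ⌊0.01110/0.00416667⌋ = 2.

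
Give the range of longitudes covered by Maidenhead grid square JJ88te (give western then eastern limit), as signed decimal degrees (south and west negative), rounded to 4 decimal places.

Field J=9, J=9: +9·20° lon, +9·10° lat → SW at lon 0°, lat 0°.
Square 8, 8: +8·2° lon, +8·1° lat → SW at lon 16°, lat 8°.
Subsquare t=19, e=4: +19·0.0833333° lon, +4·0.0416667° lat → SW at lon 17.5833°, lat 8.16667°.
Cell spans 0.0833333° lon × 0.0416667° lat.
west 17.5833, east 17.6667.

17.5833, 17.6667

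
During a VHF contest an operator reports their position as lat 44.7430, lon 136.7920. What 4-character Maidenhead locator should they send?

Shift to the Maidenhead origin (180°W, 90°S): lon 316.79, lat 134.74.
Field (20°×10°, letters A–R): 316.79/20 → 15 → P, 134.74/10 → 13 → N; chars PN.
Square (2°×1°, digits 0–9): 16.79/2 → 8, 4.74/1 → 4; chars 84.

PN84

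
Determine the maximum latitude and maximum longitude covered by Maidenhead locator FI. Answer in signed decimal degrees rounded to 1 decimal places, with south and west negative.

Field F=5, I=8: +5·20° lon, +8·10° lat → SW at lon -80°, lat -10°.
Cell spans 20° lon × 10° lat. NE corner is SW corner plus one full cell.
latitude 0.0, longitude -60.0.

0.0, -60.0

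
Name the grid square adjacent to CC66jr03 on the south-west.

CC66ir92

Longitude extended square 0; −1 → -1, wraps to 9, carry into subsquare.
Longitude subsquare j = 9; −1 → 8 = i.
Latitude extended square 3; −1 → 2.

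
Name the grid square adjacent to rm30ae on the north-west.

RM20xf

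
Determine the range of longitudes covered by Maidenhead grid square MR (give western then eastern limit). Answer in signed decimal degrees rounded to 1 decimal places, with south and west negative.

Field M=12, R=17: +12·20° lon, +17·10° lat → SW at lon 60°, lat 80°.
Cell spans 20° lon × 10° lat.
west 60.0, east 80.0.

60.0, 80.0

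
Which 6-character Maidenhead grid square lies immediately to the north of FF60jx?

Latitude subsquare x = 23; +1 → 24, wraps to 0 = a, carry into square.
Latitude square 0; +1 → 1.
The longitude characters are unchanged.

FF61ja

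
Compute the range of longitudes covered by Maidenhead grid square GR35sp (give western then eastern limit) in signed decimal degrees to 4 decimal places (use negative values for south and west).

Field G=6, R=17: +6·20° lon, +17·10° lat → SW at lon -60°, lat 80°.
Square 3, 5: +3·2° lon, +5·1° lat → SW at lon -54°, lat 85°.
Subsquare s=18, p=15: +18·0.0833333° lon, +15·0.0416667° lat → SW at lon -52.5°, lat 85.625°.
Cell spans 0.0833333° lon × 0.0416667° lat.
west -52.5000, east -52.4167.

-52.5000, -52.4167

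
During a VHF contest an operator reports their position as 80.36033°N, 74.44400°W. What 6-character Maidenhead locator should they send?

Add 180° to longitude and 90° to latitude: 105.5560, 170.3603.
Field: lon ⌊105.5560/20⌋ = 5 → F; lat ⌊170.3603/10⌋ = 17 → R.
Square: lon ⌊5.5560/2⌋ = 2; lat ⌊0.3603/1⌋ = 0.
Subsquare: lon ⌊1.5560/0.0833333⌋ = 18 → s; lat ⌊0.3603/0.0416667⌋ = 8 → i.

FR20si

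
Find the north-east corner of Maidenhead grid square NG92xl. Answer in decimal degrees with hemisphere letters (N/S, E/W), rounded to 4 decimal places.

27.5000° S, 100.0000° E

Field N=13, G=6: +13·20° lon, +6·10° lat → SW at lon 80°, lat -30°.
Square 9, 2: +9·2° lon, +2·1° lat → SW at lon 98°, lat -28°.
Subsquare x=23, l=11: +23·0.0833333° lon, +11·0.0416667° lat → SW at lon 99.9167°, lat -27.5417°.
Cell spans 0.0833333° lon × 0.0416667° lat. NE corner is SW corner plus one full cell.
latitude 27.5000° S, longitude 100.0000° E.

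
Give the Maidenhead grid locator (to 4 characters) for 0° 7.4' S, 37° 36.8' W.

Offset from 180°W / 90°S: lon 142.39°, lat 89.88°.
Field: 142.39/20 → 7 → H, 89.88/10 → 8 → I; chars HI.
Square: 2.39/2 → 1, 9.88/1 → 9; chars 19.

HI19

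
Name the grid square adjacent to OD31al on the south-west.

OD21xk

Longitude subsquare a = 0; −1 → -1, wraps to 23 = x, carry into square.
Longitude square 3; −1 → 2.
Latitude subsquare l = 11; −1 → 10 = k.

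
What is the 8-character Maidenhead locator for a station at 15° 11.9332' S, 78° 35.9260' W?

Shift to the Maidenhead origin (180°W, 90°S): lon 101.40123, lat 74.80111.
Field: 101.40123/20 → 5 → F, 74.80111/10 → 7 → H; chars FH.
Square: 1.40123/2 → 0, 4.80111/1 → 4; chars 04.
Subsquare: 1.40123/0.0833333 → 16 → q, 0.80111/0.0416667 → 19 → t; chars qt.
Extended square: 0.06790/0.00833333 → 8, 0.00945/0.00416667 → 2; chars 82.

FH04qt82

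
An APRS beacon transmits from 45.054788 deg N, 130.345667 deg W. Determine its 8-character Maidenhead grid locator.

Offset from 180°W / 90°S: lon 49.65433°, lat 135.05479°.
Field: 49.65433/20 → 2 → C, 135.05479/10 → 13 → N; chars CN.
Square: 9.65433/2 → 4, 5.05479/1 → 5; chars 45.
Subsquare: 1.65433/0.0833333 → 19 → t, 0.05479/0.0416667 → 1 → b; chars tb.
Extended square: 0.07100/0.00833333 → 8, 0.01312/0.00416667 → 3; chars 83.

CN45tb83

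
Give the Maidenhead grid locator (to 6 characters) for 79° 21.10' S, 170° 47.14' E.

Add 180° to longitude and 90° to latitude: 350.7857, 10.6483.
Field: 350.7857/20 → 17 → R, 10.6483/10 → 1 → B; chars RB.
Square: 10.7857/2 → 5, 0.6483/1 → 0; chars 50.
Subsquare: 0.7857/0.0833333 → 9 → j, 0.6483/0.0416667 → 15 → p; chars jp.

RB50jp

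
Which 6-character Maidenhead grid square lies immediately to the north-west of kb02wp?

KB02vq

Longitude subsquare w = 22; −1 → 21 = v.
Latitude subsquare p = 15; +1 → 16 = q.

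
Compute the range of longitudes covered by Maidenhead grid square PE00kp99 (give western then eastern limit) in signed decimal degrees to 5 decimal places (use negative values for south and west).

120.90833, 120.91667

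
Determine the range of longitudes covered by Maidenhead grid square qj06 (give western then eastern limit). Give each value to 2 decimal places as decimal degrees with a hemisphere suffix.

140.00° E, 142.00° E

Field Q=16, J=9: +16·20° lon, +9·10° lat → SW at lon 140°, lat 0°.
Square 0, 6: +0·2° lon, +6·1° lat → SW at lon 140°, lat 6°.
Cell spans 2° lon × 1° lat.
west 140.00° E, east 142.00° E.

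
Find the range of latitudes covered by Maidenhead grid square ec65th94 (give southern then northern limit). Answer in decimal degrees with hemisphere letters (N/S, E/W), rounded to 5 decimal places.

64.69167° S, 64.68750° S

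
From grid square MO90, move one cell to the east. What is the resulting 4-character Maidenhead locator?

Longitude square 9; +1 → 10, wraps to 0, carry into field.
Longitude field M = 12; +1 → 13 = N.
The latitude characters are unchanged.

NO00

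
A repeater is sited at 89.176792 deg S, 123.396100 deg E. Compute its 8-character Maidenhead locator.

Shift to the Maidenhead origin (180°W, 90°S): lon 303.39610, lat 0.82321.
Field: lon ⌊303.39610/20⌋ = 15 → P; lat ⌊0.82321/10⌋ = 0 → A.
Square: lon ⌊3.39610/2⌋ = 1; lat ⌊0.82321/1⌋ = 0.
Subsquare: lon ⌊1.39610/0.0833333⌋ = 16 → q; lat ⌊0.82321/0.0416667⌋ = 19 → t.
Extended square: lon ⌊0.06277/0.00833333⌋ = 7; lat ⌊0.03154/0.00416667⌋ = 7.

PA10qt77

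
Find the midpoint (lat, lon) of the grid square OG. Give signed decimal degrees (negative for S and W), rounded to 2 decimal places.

-25.00, 110.00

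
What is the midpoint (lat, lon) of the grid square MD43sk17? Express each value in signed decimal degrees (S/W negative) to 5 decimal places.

-56.55208, 69.51250

Field M=12, D=3: +12·20° lon, +3·10° lat → SW at lon 60°, lat -60°.
Square 4, 3: +4·2° lon, +3·1° lat → SW at lon 68°, lat -57°.
Subsquare s=18, k=10: +18·0.0833333° lon, +10·0.0416667° lat → SW at lon 69.5°, lat -56.5833°.
Extended square 1, 7: +1·0.00833333° lon, +7·0.00416667° lat → SW at lon 69.5083°, lat -56.5542°.
Cell spans 0.00833333° lon × 0.00416667° lat. Centre is SW corner plus half of each.
latitude -56.55208, longitude 69.51250.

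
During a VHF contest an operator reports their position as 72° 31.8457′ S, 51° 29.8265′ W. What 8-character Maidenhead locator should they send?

GB47gl02

Offset from 180°W / 90°S: lon 128.50289°, lat 17.46924°.
Field: lon ⌊128.50289/20⌋ = 6 → G; lat ⌊17.46924/10⌋ = 1 → B.
Square: lon ⌊8.50289/2⌋ = 4; lat ⌊7.46924/1⌋ = 7.
Subsquare: lon ⌊0.50289/0.0833333⌋ = 6 → g; lat ⌊0.46924/0.0416667⌋ = 11 → l.
Extended square: lon ⌊0.00289/0.00833333⌋ = 0; lat ⌊0.01091/0.00416667⌋ = 2.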